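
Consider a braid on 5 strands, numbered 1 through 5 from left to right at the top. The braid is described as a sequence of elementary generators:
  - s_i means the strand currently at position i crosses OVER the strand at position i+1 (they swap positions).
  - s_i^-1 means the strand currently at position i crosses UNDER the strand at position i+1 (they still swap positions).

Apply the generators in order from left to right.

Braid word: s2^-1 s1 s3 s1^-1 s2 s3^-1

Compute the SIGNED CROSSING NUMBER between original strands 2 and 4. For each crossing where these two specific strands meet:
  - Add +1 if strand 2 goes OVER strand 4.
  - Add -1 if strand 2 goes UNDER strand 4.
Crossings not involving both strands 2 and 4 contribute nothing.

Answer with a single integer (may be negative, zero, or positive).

Gen 1: crossing 2x3. Both 2&4? no. Sum: 0
Gen 2: crossing 1x3. Both 2&4? no. Sum: 0
Gen 3: 2 over 4. Both 2&4? yes. Contrib: +1. Sum: 1
Gen 4: crossing 3x1. Both 2&4? no. Sum: 1
Gen 5: crossing 3x4. Both 2&4? no. Sum: 1
Gen 6: crossing 3x2. Both 2&4? no. Sum: 1

Answer: 1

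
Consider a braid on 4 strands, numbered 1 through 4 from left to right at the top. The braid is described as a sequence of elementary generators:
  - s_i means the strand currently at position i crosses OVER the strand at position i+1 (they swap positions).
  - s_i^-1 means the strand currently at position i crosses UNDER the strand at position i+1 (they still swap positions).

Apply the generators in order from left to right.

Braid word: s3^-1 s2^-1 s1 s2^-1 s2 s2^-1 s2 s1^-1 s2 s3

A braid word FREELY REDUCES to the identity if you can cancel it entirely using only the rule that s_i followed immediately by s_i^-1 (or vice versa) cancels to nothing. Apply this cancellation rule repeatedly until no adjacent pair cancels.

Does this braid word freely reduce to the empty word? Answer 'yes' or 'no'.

Gen 1 (s3^-1): push. Stack: [s3^-1]
Gen 2 (s2^-1): push. Stack: [s3^-1 s2^-1]
Gen 3 (s1): push. Stack: [s3^-1 s2^-1 s1]
Gen 4 (s2^-1): push. Stack: [s3^-1 s2^-1 s1 s2^-1]
Gen 5 (s2): cancels prior s2^-1. Stack: [s3^-1 s2^-1 s1]
Gen 6 (s2^-1): push. Stack: [s3^-1 s2^-1 s1 s2^-1]
Gen 7 (s2): cancels prior s2^-1. Stack: [s3^-1 s2^-1 s1]
Gen 8 (s1^-1): cancels prior s1. Stack: [s3^-1 s2^-1]
Gen 9 (s2): cancels prior s2^-1. Stack: [s3^-1]
Gen 10 (s3): cancels prior s3^-1. Stack: []
Reduced word: (empty)

Answer: yes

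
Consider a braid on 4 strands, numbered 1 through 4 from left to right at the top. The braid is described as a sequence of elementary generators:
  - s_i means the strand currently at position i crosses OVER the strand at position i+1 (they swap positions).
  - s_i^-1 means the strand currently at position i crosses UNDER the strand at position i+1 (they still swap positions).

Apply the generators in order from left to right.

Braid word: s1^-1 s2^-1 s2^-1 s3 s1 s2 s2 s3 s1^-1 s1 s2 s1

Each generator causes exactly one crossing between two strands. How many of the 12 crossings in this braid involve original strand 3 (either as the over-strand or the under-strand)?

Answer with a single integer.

Answer: 6

Derivation:
Gen 1: crossing 1x2. Involves strand 3? no. Count so far: 0
Gen 2: crossing 1x3. Involves strand 3? yes. Count so far: 1
Gen 3: crossing 3x1. Involves strand 3? yes. Count so far: 2
Gen 4: crossing 3x4. Involves strand 3? yes. Count so far: 3
Gen 5: crossing 2x1. Involves strand 3? no. Count so far: 3
Gen 6: crossing 2x4. Involves strand 3? no. Count so far: 3
Gen 7: crossing 4x2. Involves strand 3? no. Count so far: 3
Gen 8: crossing 4x3. Involves strand 3? yes. Count so far: 4
Gen 9: crossing 1x2. Involves strand 3? no. Count so far: 4
Gen 10: crossing 2x1. Involves strand 3? no. Count so far: 4
Gen 11: crossing 2x3. Involves strand 3? yes. Count so far: 5
Gen 12: crossing 1x3. Involves strand 3? yes. Count so far: 6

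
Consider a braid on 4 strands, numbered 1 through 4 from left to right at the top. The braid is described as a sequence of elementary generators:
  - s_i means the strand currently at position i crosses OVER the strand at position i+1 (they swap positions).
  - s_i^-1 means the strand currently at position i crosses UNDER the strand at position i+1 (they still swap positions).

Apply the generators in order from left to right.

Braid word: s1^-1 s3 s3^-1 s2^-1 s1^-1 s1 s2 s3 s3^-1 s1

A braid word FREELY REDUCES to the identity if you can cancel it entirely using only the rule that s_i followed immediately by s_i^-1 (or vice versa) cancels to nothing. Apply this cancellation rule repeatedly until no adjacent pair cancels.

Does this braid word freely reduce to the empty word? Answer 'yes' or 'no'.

Gen 1 (s1^-1): push. Stack: [s1^-1]
Gen 2 (s3): push. Stack: [s1^-1 s3]
Gen 3 (s3^-1): cancels prior s3. Stack: [s1^-1]
Gen 4 (s2^-1): push. Stack: [s1^-1 s2^-1]
Gen 5 (s1^-1): push. Stack: [s1^-1 s2^-1 s1^-1]
Gen 6 (s1): cancels prior s1^-1. Stack: [s1^-1 s2^-1]
Gen 7 (s2): cancels prior s2^-1. Stack: [s1^-1]
Gen 8 (s3): push. Stack: [s1^-1 s3]
Gen 9 (s3^-1): cancels prior s3. Stack: [s1^-1]
Gen 10 (s1): cancels prior s1^-1. Stack: []
Reduced word: (empty)

Answer: yes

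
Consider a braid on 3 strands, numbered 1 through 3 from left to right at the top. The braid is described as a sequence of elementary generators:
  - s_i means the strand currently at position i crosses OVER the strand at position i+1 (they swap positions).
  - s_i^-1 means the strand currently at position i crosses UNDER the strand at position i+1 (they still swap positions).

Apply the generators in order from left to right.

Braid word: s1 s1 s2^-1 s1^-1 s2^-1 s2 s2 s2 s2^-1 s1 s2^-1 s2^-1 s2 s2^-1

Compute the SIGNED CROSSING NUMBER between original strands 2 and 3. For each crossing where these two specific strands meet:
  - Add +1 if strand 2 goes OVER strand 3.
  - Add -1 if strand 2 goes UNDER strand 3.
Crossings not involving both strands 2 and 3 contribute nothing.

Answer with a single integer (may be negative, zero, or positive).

Answer: -2

Derivation:
Gen 1: crossing 1x2. Both 2&3? no. Sum: 0
Gen 2: crossing 2x1. Both 2&3? no. Sum: 0
Gen 3: 2 under 3. Both 2&3? yes. Contrib: -1. Sum: -1
Gen 4: crossing 1x3. Both 2&3? no. Sum: -1
Gen 5: crossing 1x2. Both 2&3? no. Sum: -1
Gen 6: crossing 2x1. Both 2&3? no. Sum: -1
Gen 7: crossing 1x2. Both 2&3? no. Sum: -1
Gen 8: crossing 2x1. Both 2&3? no. Sum: -1
Gen 9: crossing 1x2. Both 2&3? no. Sum: -1
Gen 10: 3 over 2. Both 2&3? yes. Contrib: -1. Sum: -2
Gen 11: crossing 3x1. Both 2&3? no. Sum: -2
Gen 12: crossing 1x3. Both 2&3? no. Sum: -2
Gen 13: crossing 3x1. Both 2&3? no. Sum: -2
Gen 14: crossing 1x3. Both 2&3? no. Sum: -2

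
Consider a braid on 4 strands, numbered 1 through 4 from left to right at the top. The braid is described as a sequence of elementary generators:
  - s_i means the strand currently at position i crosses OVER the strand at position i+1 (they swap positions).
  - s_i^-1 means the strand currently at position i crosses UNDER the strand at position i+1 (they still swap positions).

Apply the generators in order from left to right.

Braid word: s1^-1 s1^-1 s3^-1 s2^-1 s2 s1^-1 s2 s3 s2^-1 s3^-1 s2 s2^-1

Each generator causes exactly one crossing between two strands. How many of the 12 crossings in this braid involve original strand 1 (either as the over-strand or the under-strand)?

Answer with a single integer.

Answer: 8

Derivation:
Gen 1: crossing 1x2. Involves strand 1? yes. Count so far: 1
Gen 2: crossing 2x1. Involves strand 1? yes. Count so far: 2
Gen 3: crossing 3x4. Involves strand 1? no. Count so far: 2
Gen 4: crossing 2x4. Involves strand 1? no. Count so far: 2
Gen 5: crossing 4x2. Involves strand 1? no. Count so far: 2
Gen 6: crossing 1x2. Involves strand 1? yes. Count so far: 3
Gen 7: crossing 1x4. Involves strand 1? yes. Count so far: 4
Gen 8: crossing 1x3. Involves strand 1? yes. Count so far: 5
Gen 9: crossing 4x3. Involves strand 1? no. Count so far: 5
Gen 10: crossing 4x1. Involves strand 1? yes. Count so far: 6
Gen 11: crossing 3x1. Involves strand 1? yes. Count so far: 7
Gen 12: crossing 1x3. Involves strand 1? yes. Count so far: 8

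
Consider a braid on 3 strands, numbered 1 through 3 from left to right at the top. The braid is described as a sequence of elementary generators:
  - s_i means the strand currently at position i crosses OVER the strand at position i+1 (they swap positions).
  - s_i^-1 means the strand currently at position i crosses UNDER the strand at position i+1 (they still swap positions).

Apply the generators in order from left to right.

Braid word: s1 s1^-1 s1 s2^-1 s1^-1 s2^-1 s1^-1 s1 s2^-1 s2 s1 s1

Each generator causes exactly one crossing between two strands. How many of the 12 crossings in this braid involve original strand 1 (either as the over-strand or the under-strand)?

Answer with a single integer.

Answer: 11

Derivation:
Gen 1: crossing 1x2. Involves strand 1? yes. Count so far: 1
Gen 2: crossing 2x1. Involves strand 1? yes. Count so far: 2
Gen 3: crossing 1x2. Involves strand 1? yes. Count so far: 3
Gen 4: crossing 1x3. Involves strand 1? yes. Count so far: 4
Gen 5: crossing 2x3. Involves strand 1? no. Count so far: 4
Gen 6: crossing 2x1. Involves strand 1? yes. Count so far: 5
Gen 7: crossing 3x1. Involves strand 1? yes. Count so far: 6
Gen 8: crossing 1x3. Involves strand 1? yes. Count so far: 7
Gen 9: crossing 1x2. Involves strand 1? yes. Count so far: 8
Gen 10: crossing 2x1. Involves strand 1? yes. Count so far: 9
Gen 11: crossing 3x1. Involves strand 1? yes. Count so far: 10
Gen 12: crossing 1x3. Involves strand 1? yes. Count so far: 11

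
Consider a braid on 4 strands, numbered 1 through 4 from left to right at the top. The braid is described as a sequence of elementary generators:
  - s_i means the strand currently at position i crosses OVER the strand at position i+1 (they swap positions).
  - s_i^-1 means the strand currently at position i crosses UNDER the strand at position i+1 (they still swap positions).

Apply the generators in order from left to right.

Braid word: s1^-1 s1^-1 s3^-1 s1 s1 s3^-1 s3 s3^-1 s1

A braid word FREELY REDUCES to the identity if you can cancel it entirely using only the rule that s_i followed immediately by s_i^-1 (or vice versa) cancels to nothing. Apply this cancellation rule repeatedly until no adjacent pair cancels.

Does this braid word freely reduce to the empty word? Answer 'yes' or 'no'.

Gen 1 (s1^-1): push. Stack: [s1^-1]
Gen 2 (s1^-1): push. Stack: [s1^-1 s1^-1]
Gen 3 (s3^-1): push. Stack: [s1^-1 s1^-1 s3^-1]
Gen 4 (s1): push. Stack: [s1^-1 s1^-1 s3^-1 s1]
Gen 5 (s1): push. Stack: [s1^-1 s1^-1 s3^-1 s1 s1]
Gen 6 (s3^-1): push. Stack: [s1^-1 s1^-1 s3^-1 s1 s1 s3^-1]
Gen 7 (s3): cancels prior s3^-1. Stack: [s1^-1 s1^-1 s3^-1 s1 s1]
Gen 8 (s3^-1): push. Stack: [s1^-1 s1^-1 s3^-1 s1 s1 s3^-1]
Gen 9 (s1): push. Stack: [s1^-1 s1^-1 s3^-1 s1 s1 s3^-1 s1]
Reduced word: s1^-1 s1^-1 s3^-1 s1 s1 s3^-1 s1

Answer: no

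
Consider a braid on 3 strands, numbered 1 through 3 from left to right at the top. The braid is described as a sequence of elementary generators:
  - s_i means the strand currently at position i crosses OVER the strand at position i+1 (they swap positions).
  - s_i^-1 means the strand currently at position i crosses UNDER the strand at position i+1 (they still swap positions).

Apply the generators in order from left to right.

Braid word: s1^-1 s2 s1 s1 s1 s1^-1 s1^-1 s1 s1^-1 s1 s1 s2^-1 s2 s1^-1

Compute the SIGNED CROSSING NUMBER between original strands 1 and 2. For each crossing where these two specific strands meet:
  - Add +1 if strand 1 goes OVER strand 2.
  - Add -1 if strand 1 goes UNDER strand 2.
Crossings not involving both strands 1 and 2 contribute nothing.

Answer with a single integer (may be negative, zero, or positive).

Answer: 1

Derivation:
Gen 1: 1 under 2. Both 1&2? yes. Contrib: -1. Sum: -1
Gen 2: crossing 1x3. Both 1&2? no. Sum: -1
Gen 3: crossing 2x3. Both 1&2? no. Sum: -1
Gen 4: crossing 3x2. Both 1&2? no. Sum: -1
Gen 5: crossing 2x3. Both 1&2? no. Sum: -1
Gen 6: crossing 3x2. Both 1&2? no. Sum: -1
Gen 7: crossing 2x3. Both 1&2? no. Sum: -1
Gen 8: crossing 3x2. Both 1&2? no. Sum: -1
Gen 9: crossing 2x3. Both 1&2? no. Sum: -1
Gen 10: crossing 3x2. Both 1&2? no. Sum: -1
Gen 11: crossing 2x3. Both 1&2? no. Sum: -1
Gen 12: 2 under 1. Both 1&2? yes. Contrib: +1. Sum: 0
Gen 13: 1 over 2. Both 1&2? yes. Contrib: +1. Sum: 1
Gen 14: crossing 3x2. Both 1&2? no. Sum: 1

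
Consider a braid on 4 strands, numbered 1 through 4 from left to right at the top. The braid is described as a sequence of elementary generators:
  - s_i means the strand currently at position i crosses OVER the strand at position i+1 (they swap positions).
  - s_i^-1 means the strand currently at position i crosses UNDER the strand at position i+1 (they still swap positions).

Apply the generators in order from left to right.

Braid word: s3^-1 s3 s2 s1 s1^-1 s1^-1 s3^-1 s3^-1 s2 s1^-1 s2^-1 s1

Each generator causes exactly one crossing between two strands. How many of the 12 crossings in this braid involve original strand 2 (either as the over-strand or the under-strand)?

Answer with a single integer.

Gen 1: crossing 3x4. Involves strand 2? no. Count so far: 0
Gen 2: crossing 4x3. Involves strand 2? no. Count so far: 0
Gen 3: crossing 2x3. Involves strand 2? yes. Count so far: 1
Gen 4: crossing 1x3. Involves strand 2? no. Count so far: 1
Gen 5: crossing 3x1. Involves strand 2? no. Count so far: 1
Gen 6: crossing 1x3. Involves strand 2? no. Count so far: 1
Gen 7: crossing 2x4. Involves strand 2? yes. Count so far: 2
Gen 8: crossing 4x2. Involves strand 2? yes. Count so far: 3
Gen 9: crossing 1x2. Involves strand 2? yes. Count so far: 4
Gen 10: crossing 3x2. Involves strand 2? yes. Count so far: 5
Gen 11: crossing 3x1. Involves strand 2? no. Count so far: 5
Gen 12: crossing 2x1. Involves strand 2? yes. Count so far: 6

Answer: 6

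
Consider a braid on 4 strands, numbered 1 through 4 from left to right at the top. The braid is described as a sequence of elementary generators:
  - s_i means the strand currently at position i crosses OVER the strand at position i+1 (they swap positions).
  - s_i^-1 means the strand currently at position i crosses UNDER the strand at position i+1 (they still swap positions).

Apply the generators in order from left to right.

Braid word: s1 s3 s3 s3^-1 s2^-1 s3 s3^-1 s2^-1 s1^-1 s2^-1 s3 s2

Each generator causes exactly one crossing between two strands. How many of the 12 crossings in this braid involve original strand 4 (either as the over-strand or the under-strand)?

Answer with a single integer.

Gen 1: crossing 1x2. Involves strand 4? no. Count so far: 0
Gen 2: crossing 3x4. Involves strand 4? yes. Count so far: 1
Gen 3: crossing 4x3. Involves strand 4? yes. Count so far: 2
Gen 4: crossing 3x4. Involves strand 4? yes. Count so far: 3
Gen 5: crossing 1x4. Involves strand 4? yes. Count so far: 4
Gen 6: crossing 1x3. Involves strand 4? no. Count so far: 4
Gen 7: crossing 3x1. Involves strand 4? no. Count so far: 4
Gen 8: crossing 4x1. Involves strand 4? yes. Count so far: 5
Gen 9: crossing 2x1. Involves strand 4? no. Count so far: 5
Gen 10: crossing 2x4. Involves strand 4? yes. Count so far: 6
Gen 11: crossing 2x3. Involves strand 4? no. Count so far: 6
Gen 12: crossing 4x3. Involves strand 4? yes. Count so far: 7

Answer: 7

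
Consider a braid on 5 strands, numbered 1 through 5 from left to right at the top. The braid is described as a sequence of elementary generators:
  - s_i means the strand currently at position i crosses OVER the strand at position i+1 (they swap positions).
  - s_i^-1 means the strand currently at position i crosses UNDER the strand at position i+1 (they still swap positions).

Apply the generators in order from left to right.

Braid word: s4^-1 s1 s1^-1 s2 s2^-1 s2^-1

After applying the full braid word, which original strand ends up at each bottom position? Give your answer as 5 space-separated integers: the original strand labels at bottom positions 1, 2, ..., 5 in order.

Gen 1 (s4^-1): strand 4 crosses under strand 5. Perm now: [1 2 3 5 4]
Gen 2 (s1): strand 1 crosses over strand 2. Perm now: [2 1 3 5 4]
Gen 3 (s1^-1): strand 2 crosses under strand 1. Perm now: [1 2 3 5 4]
Gen 4 (s2): strand 2 crosses over strand 3. Perm now: [1 3 2 5 4]
Gen 5 (s2^-1): strand 3 crosses under strand 2. Perm now: [1 2 3 5 4]
Gen 6 (s2^-1): strand 2 crosses under strand 3. Perm now: [1 3 2 5 4]

Answer: 1 3 2 5 4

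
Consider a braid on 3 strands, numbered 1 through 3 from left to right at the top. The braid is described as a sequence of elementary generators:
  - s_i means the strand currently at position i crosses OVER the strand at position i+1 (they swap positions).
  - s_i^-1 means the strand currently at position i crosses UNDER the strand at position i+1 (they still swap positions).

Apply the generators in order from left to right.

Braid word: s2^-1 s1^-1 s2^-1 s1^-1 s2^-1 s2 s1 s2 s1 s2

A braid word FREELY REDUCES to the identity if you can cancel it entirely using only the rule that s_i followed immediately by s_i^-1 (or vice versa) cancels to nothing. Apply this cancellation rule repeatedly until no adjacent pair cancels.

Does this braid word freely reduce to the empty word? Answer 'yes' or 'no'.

Answer: yes

Derivation:
Gen 1 (s2^-1): push. Stack: [s2^-1]
Gen 2 (s1^-1): push. Stack: [s2^-1 s1^-1]
Gen 3 (s2^-1): push. Stack: [s2^-1 s1^-1 s2^-1]
Gen 4 (s1^-1): push. Stack: [s2^-1 s1^-1 s2^-1 s1^-1]
Gen 5 (s2^-1): push. Stack: [s2^-1 s1^-1 s2^-1 s1^-1 s2^-1]
Gen 6 (s2): cancels prior s2^-1. Stack: [s2^-1 s1^-1 s2^-1 s1^-1]
Gen 7 (s1): cancels prior s1^-1. Stack: [s2^-1 s1^-1 s2^-1]
Gen 8 (s2): cancels prior s2^-1. Stack: [s2^-1 s1^-1]
Gen 9 (s1): cancels prior s1^-1. Stack: [s2^-1]
Gen 10 (s2): cancels prior s2^-1. Stack: []
Reduced word: (empty)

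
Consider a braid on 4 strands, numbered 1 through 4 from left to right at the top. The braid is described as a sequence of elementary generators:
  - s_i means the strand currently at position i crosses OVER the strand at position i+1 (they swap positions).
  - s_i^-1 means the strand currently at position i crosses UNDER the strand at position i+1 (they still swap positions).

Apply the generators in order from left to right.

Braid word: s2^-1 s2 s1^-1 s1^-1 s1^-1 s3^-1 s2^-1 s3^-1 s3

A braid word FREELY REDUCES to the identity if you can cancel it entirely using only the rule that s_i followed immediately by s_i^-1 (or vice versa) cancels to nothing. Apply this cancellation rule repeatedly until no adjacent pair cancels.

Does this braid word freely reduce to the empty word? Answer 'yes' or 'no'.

Answer: no

Derivation:
Gen 1 (s2^-1): push. Stack: [s2^-1]
Gen 2 (s2): cancels prior s2^-1. Stack: []
Gen 3 (s1^-1): push. Stack: [s1^-1]
Gen 4 (s1^-1): push. Stack: [s1^-1 s1^-1]
Gen 5 (s1^-1): push. Stack: [s1^-1 s1^-1 s1^-1]
Gen 6 (s3^-1): push. Stack: [s1^-1 s1^-1 s1^-1 s3^-1]
Gen 7 (s2^-1): push. Stack: [s1^-1 s1^-1 s1^-1 s3^-1 s2^-1]
Gen 8 (s3^-1): push. Stack: [s1^-1 s1^-1 s1^-1 s3^-1 s2^-1 s3^-1]
Gen 9 (s3): cancels prior s3^-1. Stack: [s1^-1 s1^-1 s1^-1 s3^-1 s2^-1]
Reduced word: s1^-1 s1^-1 s1^-1 s3^-1 s2^-1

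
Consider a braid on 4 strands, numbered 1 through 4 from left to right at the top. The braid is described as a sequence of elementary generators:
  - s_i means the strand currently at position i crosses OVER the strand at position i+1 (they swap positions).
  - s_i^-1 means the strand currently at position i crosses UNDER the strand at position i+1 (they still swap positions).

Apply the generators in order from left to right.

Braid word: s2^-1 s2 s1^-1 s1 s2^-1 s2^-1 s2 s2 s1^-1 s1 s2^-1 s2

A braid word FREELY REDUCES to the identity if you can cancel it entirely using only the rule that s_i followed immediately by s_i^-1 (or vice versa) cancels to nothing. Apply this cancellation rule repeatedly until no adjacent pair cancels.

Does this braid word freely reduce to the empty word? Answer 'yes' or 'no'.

Answer: yes

Derivation:
Gen 1 (s2^-1): push. Stack: [s2^-1]
Gen 2 (s2): cancels prior s2^-1. Stack: []
Gen 3 (s1^-1): push. Stack: [s1^-1]
Gen 4 (s1): cancels prior s1^-1. Stack: []
Gen 5 (s2^-1): push. Stack: [s2^-1]
Gen 6 (s2^-1): push. Stack: [s2^-1 s2^-1]
Gen 7 (s2): cancels prior s2^-1. Stack: [s2^-1]
Gen 8 (s2): cancels prior s2^-1. Stack: []
Gen 9 (s1^-1): push. Stack: [s1^-1]
Gen 10 (s1): cancels prior s1^-1. Stack: []
Gen 11 (s2^-1): push. Stack: [s2^-1]
Gen 12 (s2): cancels prior s2^-1. Stack: []
Reduced word: (empty)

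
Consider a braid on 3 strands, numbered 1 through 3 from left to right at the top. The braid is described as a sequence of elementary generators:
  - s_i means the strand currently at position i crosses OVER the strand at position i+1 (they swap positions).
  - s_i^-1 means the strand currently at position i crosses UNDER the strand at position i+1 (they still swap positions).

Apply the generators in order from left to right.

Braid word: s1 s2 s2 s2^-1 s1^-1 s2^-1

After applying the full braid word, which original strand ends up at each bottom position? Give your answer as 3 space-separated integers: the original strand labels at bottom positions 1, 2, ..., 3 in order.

Gen 1 (s1): strand 1 crosses over strand 2. Perm now: [2 1 3]
Gen 2 (s2): strand 1 crosses over strand 3. Perm now: [2 3 1]
Gen 3 (s2): strand 3 crosses over strand 1. Perm now: [2 1 3]
Gen 4 (s2^-1): strand 1 crosses under strand 3. Perm now: [2 3 1]
Gen 5 (s1^-1): strand 2 crosses under strand 3. Perm now: [3 2 1]
Gen 6 (s2^-1): strand 2 crosses under strand 1. Perm now: [3 1 2]

Answer: 3 1 2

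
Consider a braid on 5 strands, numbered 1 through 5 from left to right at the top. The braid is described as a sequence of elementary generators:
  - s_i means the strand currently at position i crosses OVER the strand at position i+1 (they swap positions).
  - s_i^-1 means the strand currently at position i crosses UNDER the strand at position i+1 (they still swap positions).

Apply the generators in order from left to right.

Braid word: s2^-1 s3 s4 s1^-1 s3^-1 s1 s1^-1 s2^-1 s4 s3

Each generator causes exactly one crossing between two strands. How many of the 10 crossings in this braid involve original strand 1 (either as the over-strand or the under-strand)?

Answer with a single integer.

Answer: 5

Derivation:
Gen 1: crossing 2x3. Involves strand 1? no. Count so far: 0
Gen 2: crossing 2x4. Involves strand 1? no. Count so far: 0
Gen 3: crossing 2x5. Involves strand 1? no. Count so far: 0
Gen 4: crossing 1x3. Involves strand 1? yes. Count so far: 1
Gen 5: crossing 4x5. Involves strand 1? no. Count so far: 1
Gen 6: crossing 3x1. Involves strand 1? yes. Count so far: 2
Gen 7: crossing 1x3. Involves strand 1? yes. Count so far: 3
Gen 8: crossing 1x5. Involves strand 1? yes. Count so far: 4
Gen 9: crossing 4x2. Involves strand 1? no. Count so far: 4
Gen 10: crossing 1x2. Involves strand 1? yes. Count so far: 5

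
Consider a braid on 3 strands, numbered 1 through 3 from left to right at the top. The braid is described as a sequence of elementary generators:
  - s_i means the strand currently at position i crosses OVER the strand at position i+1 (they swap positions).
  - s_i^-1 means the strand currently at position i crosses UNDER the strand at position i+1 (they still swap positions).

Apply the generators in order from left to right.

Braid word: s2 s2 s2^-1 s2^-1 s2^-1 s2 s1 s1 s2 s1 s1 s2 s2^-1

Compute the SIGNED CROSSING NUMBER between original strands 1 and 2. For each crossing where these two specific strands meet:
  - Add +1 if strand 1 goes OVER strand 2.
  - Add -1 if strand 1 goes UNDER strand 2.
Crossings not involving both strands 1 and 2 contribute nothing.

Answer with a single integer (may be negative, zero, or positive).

Gen 1: crossing 2x3. Both 1&2? no. Sum: 0
Gen 2: crossing 3x2. Both 1&2? no. Sum: 0
Gen 3: crossing 2x3. Both 1&2? no. Sum: 0
Gen 4: crossing 3x2. Both 1&2? no. Sum: 0
Gen 5: crossing 2x3. Both 1&2? no. Sum: 0
Gen 6: crossing 3x2. Both 1&2? no. Sum: 0
Gen 7: 1 over 2. Both 1&2? yes. Contrib: +1. Sum: 1
Gen 8: 2 over 1. Both 1&2? yes. Contrib: -1. Sum: 0
Gen 9: crossing 2x3. Both 1&2? no. Sum: 0
Gen 10: crossing 1x3. Both 1&2? no. Sum: 0
Gen 11: crossing 3x1. Both 1&2? no. Sum: 0
Gen 12: crossing 3x2. Both 1&2? no. Sum: 0
Gen 13: crossing 2x3. Both 1&2? no. Sum: 0

Answer: 0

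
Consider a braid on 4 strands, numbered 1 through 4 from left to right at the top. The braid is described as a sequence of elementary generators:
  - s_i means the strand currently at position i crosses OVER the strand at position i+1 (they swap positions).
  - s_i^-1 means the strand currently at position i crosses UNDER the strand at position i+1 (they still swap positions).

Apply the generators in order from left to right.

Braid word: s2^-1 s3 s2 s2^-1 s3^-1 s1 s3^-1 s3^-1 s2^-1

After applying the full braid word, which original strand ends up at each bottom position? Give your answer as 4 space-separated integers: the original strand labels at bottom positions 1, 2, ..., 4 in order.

Gen 1 (s2^-1): strand 2 crosses under strand 3. Perm now: [1 3 2 4]
Gen 2 (s3): strand 2 crosses over strand 4. Perm now: [1 3 4 2]
Gen 3 (s2): strand 3 crosses over strand 4. Perm now: [1 4 3 2]
Gen 4 (s2^-1): strand 4 crosses under strand 3. Perm now: [1 3 4 2]
Gen 5 (s3^-1): strand 4 crosses under strand 2. Perm now: [1 3 2 4]
Gen 6 (s1): strand 1 crosses over strand 3. Perm now: [3 1 2 4]
Gen 7 (s3^-1): strand 2 crosses under strand 4. Perm now: [3 1 4 2]
Gen 8 (s3^-1): strand 4 crosses under strand 2. Perm now: [3 1 2 4]
Gen 9 (s2^-1): strand 1 crosses under strand 2. Perm now: [3 2 1 4]

Answer: 3 2 1 4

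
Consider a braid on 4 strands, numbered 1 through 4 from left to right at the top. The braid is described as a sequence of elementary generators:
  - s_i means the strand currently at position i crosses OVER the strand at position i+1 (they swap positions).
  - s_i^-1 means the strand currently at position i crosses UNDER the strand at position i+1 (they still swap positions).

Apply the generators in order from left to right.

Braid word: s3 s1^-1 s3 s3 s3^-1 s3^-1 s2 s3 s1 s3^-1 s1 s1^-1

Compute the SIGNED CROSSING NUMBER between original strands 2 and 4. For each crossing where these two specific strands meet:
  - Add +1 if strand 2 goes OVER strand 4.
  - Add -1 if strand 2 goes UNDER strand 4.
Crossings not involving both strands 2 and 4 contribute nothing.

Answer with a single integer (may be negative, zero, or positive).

Gen 1: crossing 3x4. Both 2&4? no. Sum: 0
Gen 2: crossing 1x2. Both 2&4? no. Sum: 0
Gen 3: crossing 4x3. Both 2&4? no. Sum: 0
Gen 4: crossing 3x4. Both 2&4? no. Sum: 0
Gen 5: crossing 4x3. Both 2&4? no. Sum: 0
Gen 6: crossing 3x4. Both 2&4? no. Sum: 0
Gen 7: crossing 1x4. Both 2&4? no. Sum: 0
Gen 8: crossing 1x3. Both 2&4? no. Sum: 0
Gen 9: 2 over 4. Both 2&4? yes. Contrib: +1. Sum: 1
Gen 10: crossing 3x1. Both 2&4? no. Sum: 1
Gen 11: 4 over 2. Both 2&4? yes. Contrib: -1. Sum: 0
Gen 12: 2 under 4. Both 2&4? yes. Contrib: -1. Sum: -1

Answer: -1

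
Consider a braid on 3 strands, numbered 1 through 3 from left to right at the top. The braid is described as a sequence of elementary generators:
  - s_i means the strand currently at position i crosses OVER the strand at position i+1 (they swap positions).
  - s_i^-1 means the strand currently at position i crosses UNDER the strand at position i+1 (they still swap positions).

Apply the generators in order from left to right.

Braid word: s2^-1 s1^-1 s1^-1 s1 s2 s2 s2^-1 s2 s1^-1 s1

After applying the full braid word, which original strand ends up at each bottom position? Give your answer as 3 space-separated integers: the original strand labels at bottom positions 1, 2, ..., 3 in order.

Gen 1 (s2^-1): strand 2 crosses under strand 3. Perm now: [1 3 2]
Gen 2 (s1^-1): strand 1 crosses under strand 3. Perm now: [3 1 2]
Gen 3 (s1^-1): strand 3 crosses under strand 1. Perm now: [1 3 2]
Gen 4 (s1): strand 1 crosses over strand 3. Perm now: [3 1 2]
Gen 5 (s2): strand 1 crosses over strand 2. Perm now: [3 2 1]
Gen 6 (s2): strand 2 crosses over strand 1. Perm now: [3 1 2]
Gen 7 (s2^-1): strand 1 crosses under strand 2. Perm now: [3 2 1]
Gen 8 (s2): strand 2 crosses over strand 1. Perm now: [3 1 2]
Gen 9 (s1^-1): strand 3 crosses under strand 1. Perm now: [1 3 2]
Gen 10 (s1): strand 1 crosses over strand 3. Perm now: [3 1 2]

Answer: 3 1 2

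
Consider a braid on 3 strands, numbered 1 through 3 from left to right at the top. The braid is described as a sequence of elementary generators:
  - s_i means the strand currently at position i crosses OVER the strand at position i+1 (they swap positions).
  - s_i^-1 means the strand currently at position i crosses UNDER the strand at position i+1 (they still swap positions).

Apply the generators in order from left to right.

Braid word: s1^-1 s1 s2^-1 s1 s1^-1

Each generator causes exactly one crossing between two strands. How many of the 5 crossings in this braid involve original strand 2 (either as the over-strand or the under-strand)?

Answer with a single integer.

Answer: 3

Derivation:
Gen 1: crossing 1x2. Involves strand 2? yes. Count so far: 1
Gen 2: crossing 2x1. Involves strand 2? yes. Count so far: 2
Gen 3: crossing 2x3. Involves strand 2? yes. Count so far: 3
Gen 4: crossing 1x3. Involves strand 2? no. Count so far: 3
Gen 5: crossing 3x1. Involves strand 2? no. Count so far: 3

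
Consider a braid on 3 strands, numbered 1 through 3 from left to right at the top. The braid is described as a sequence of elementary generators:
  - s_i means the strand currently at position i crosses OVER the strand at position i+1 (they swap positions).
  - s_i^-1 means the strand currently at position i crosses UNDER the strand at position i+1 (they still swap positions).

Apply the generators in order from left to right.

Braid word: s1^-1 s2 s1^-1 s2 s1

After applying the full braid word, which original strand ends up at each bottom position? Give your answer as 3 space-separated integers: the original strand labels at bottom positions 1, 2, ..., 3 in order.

Answer: 1 3 2

Derivation:
Gen 1 (s1^-1): strand 1 crosses under strand 2. Perm now: [2 1 3]
Gen 2 (s2): strand 1 crosses over strand 3. Perm now: [2 3 1]
Gen 3 (s1^-1): strand 2 crosses under strand 3. Perm now: [3 2 1]
Gen 4 (s2): strand 2 crosses over strand 1. Perm now: [3 1 2]
Gen 5 (s1): strand 3 crosses over strand 1. Perm now: [1 3 2]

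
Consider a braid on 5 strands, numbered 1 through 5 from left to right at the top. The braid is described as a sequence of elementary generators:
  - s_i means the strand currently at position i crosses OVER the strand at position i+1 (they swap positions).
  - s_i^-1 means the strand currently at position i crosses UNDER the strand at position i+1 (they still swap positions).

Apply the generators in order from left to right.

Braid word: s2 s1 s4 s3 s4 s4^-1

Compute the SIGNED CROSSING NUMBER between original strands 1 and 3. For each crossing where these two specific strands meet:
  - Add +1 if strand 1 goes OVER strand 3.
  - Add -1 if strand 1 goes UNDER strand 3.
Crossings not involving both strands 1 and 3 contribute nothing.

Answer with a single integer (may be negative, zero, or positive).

Gen 1: crossing 2x3. Both 1&3? no. Sum: 0
Gen 2: 1 over 3. Both 1&3? yes. Contrib: +1. Sum: 1
Gen 3: crossing 4x5. Both 1&3? no. Sum: 1
Gen 4: crossing 2x5. Both 1&3? no. Sum: 1
Gen 5: crossing 2x4. Both 1&3? no. Sum: 1
Gen 6: crossing 4x2. Both 1&3? no. Sum: 1

Answer: 1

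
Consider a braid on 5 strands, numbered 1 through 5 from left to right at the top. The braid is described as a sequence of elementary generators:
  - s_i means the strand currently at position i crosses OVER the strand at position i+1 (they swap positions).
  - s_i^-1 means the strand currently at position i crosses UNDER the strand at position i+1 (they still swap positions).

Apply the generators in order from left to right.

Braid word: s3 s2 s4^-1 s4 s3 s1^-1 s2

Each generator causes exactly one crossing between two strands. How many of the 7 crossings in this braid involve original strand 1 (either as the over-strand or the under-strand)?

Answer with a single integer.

Answer: 2

Derivation:
Gen 1: crossing 3x4. Involves strand 1? no. Count so far: 0
Gen 2: crossing 2x4. Involves strand 1? no. Count so far: 0
Gen 3: crossing 3x5. Involves strand 1? no. Count so far: 0
Gen 4: crossing 5x3. Involves strand 1? no. Count so far: 0
Gen 5: crossing 2x3. Involves strand 1? no. Count so far: 0
Gen 6: crossing 1x4. Involves strand 1? yes. Count so far: 1
Gen 7: crossing 1x3. Involves strand 1? yes. Count so far: 2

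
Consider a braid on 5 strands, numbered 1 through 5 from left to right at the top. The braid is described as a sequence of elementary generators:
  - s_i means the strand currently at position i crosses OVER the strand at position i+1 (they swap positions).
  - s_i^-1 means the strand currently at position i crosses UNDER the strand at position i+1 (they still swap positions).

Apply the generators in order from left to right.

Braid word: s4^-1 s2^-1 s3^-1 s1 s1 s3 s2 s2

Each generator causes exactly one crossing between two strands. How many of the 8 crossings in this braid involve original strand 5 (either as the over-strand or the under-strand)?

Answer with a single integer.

Answer: 3

Derivation:
Gen 1: crossing 4x5. Involves strand 5? yes. Count so far: 1
Gen 2: crossing 2x3. Involves strand 5? no. Count so far: 1
Gen 3: crossing 2x5. Involves strand 5? yes. Count so far: 2
Gen 4: crossing 1x3. Involves strand 5? no. Count so far: 2
Gen 5: crossing 3x1. Involves strand 5? no. Count so far: 2
Gen 6: crossing 5x2. Involves strand 5? yes. Count so far: 3
Gen 7: crossing 3x2. Involves strand 5? no. Count so far: 3
Gen 8: crossing 2x3. Involves strand 5? no. Count so far: 3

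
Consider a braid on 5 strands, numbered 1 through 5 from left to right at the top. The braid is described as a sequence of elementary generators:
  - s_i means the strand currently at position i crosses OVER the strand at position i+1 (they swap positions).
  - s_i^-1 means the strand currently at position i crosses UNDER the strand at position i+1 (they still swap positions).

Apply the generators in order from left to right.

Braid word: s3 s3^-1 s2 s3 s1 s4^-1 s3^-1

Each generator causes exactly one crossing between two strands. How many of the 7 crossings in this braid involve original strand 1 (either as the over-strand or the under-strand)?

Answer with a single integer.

Gen 1: crossing 3x4. Involves strand 1? no. Count so far: 0
Gen 2: crossing 4x3. Involves strand 1? no. Count so far: 0
Gen 3: crossing 2x3. Involves strand 1? no. Count so far: 0
Gen 4: crossing 2x4. Involves strand 1? no. Count so far: 0
Gen 5: crossing 1x3. Involves strand 1? yes. Count so far: 1
Gen 6: crossing 2x5. Involves strand 1? no. Count so far: 1
Gen 7: crossing 4x5. Involves strand 1? no. Count so far: 1

Answer: 1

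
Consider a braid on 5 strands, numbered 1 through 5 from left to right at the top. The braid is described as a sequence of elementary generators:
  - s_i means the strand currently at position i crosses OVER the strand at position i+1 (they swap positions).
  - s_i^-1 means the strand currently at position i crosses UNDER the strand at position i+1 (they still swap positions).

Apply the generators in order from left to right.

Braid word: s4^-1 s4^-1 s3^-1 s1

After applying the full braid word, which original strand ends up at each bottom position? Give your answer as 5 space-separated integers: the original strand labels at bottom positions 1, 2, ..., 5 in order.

Gen 1 (s4^-1): strand 4 crosses under strand 5. Perm now: [1 2 3 5 4]
Gen 2 (s4^-1): strand 5 crosses under strand 4. Perm now: [1 2 3 4 5]
Gen 3 (s3^-1): strand 3 crosses under strand 4. Perm now: [1 2 4 3 5]
Gen 4 (s1): strand 1 crosses over strand 2. Perm now: [2 1 4 3 5]

Answer: 2 1 4 3 5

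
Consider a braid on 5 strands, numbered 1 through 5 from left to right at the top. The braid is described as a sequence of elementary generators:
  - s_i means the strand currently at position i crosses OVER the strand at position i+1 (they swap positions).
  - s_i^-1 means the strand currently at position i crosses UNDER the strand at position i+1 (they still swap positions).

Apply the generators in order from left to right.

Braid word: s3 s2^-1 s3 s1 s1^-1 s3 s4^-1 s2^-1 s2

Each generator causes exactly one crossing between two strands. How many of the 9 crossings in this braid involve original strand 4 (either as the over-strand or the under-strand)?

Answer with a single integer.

Answer: 6

Derivation:
Gen 1: crossing 3x4. Involves strand 4? yes. Count so far: 1
Gen 2: crossing 2x4. Involves strand 4? yes. Count so far: 2
Gen 3: crossing 2x3. Involves strand 4? no. Count so far: 2
Gen 4: crossing 1x4. Involves strand 4? yes. Count so far: 3
Gen 5: crossing 4x1. Involves strand 4? yes. Count so far: 4
Gen 6: crossing 3x2. Involves strand 4? no. Count so far: 4
Gen 7: crossing 3x5. Involves strand 4? no. Count so far: 4
Gen 8: crossing 4x2. Involves strand 4? yes. Count so far: 5
Gen 9: crossing 2x4. Involves strand 4? yes. Count so far: 6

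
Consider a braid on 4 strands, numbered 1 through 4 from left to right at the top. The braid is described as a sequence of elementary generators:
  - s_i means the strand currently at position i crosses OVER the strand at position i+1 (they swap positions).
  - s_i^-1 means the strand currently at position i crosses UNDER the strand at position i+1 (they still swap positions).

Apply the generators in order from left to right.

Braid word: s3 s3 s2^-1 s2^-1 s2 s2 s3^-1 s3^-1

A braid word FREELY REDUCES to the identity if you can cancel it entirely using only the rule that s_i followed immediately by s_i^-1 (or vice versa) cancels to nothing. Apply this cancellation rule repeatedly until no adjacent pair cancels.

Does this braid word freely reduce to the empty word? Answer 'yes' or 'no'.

Gen 1 (s3): push. Stack: [s3]
Gen 2 (s3): push. Stack: [s3 s3]
Gen 3 (s2^-1): push. Stack: [s3 s3 s2^-1]
Gen 4 (s2^-1): push. Stack: [s3 s3 s2^-1 s2^-1]
Gen 5 (s2): cancels prior s2^-1. Stack: [s3 s3 s2^-1]
Gen 6 (s2): cancels prior s2^-1. Stack: [s3 s3]
Gen 7 (s3^-1): cancels prior s3. Stack: [s3]
Gen 8 (s3^-1): cancels prior s3. Stack: []
Reduced word: (empty)

Answer: yes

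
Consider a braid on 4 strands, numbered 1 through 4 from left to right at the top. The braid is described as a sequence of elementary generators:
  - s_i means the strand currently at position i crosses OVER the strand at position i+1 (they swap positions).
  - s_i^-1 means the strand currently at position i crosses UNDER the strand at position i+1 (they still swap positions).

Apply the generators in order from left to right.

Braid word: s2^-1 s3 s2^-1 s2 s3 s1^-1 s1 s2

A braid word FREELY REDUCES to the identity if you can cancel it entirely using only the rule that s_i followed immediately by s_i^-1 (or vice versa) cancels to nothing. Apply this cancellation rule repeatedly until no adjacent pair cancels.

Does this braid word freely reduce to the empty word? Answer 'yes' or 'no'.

Gen 1 (s2^-1): push. Stack: [s2^-1]
Gen 2 (s3): push. Stack: [s2^-1 s3]
Gen 3 (s2^-1): push. Stack: [s2^-1 s3 s2^-1]
Gen 4 (s2): cancels prior s2^-1. Stack: [s2^-1 s3]
Gen 5 (s3): push. Stack: [s2^-1 s3 s3]
Gen 6 (s1^-1): push. Stack: [s2^-1 s3 s3 s1^-1]
Gen 7 (s1): cancels prior s1^-1. Stack: [s2^-1 s3 s3]
Gen 8 (s2): push. Stack: [s2^-1 s3 s3 s2]
Reduced word: s2^-1 s3 s3 s2

Answer: no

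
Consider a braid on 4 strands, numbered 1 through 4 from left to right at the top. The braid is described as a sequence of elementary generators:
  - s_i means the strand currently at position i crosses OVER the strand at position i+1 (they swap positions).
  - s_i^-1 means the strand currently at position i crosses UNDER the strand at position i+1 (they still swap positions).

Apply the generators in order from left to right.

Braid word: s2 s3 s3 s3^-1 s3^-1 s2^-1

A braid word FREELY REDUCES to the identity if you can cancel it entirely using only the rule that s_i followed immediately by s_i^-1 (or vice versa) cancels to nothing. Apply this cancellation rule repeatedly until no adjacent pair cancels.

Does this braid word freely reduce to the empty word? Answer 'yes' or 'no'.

Gen 1 (s2): push. Stack: [s2]
Gen 2 (s3): push. Stack: [s2 s3]
Gen 3 (s3): push. Stack: [s2 s3 s3]
Gen 4 (s3^-1): cancels prior s3. Stack: [s2 s3]
Gen 5 (s3^-1): cancels prior s3. Stack: [s2]
Gen 6 (s2^-1): cancels prior s2. Stack: []
Reduced word: (empty)

Answer: yes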